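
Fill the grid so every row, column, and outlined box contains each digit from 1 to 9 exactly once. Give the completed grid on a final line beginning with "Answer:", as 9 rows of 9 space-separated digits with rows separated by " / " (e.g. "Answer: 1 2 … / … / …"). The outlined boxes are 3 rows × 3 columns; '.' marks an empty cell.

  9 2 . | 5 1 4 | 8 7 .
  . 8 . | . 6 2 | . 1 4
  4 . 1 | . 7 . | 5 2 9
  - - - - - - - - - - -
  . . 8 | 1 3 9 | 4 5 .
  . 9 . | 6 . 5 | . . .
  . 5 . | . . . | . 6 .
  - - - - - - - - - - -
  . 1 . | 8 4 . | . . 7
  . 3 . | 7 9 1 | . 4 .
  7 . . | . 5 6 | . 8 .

Step 1. [r2c7∈{3}] only 3 remains possible at r2c7 ⇒ r2c7=3.
Step 2. [r4c9∈{2}] only 2 remains possible at r4c9 ⇒ r4c9=2.
Step 3. [r5c3∈{2,3,4,7}] across row 5, 4 lands solely at r5c3 ⇒ r5c3=4.
Step 4. [r6c7∈{1,7,9}] in row 6, 9 fits only at r6c7, so r6c7=9.
Step 5. [r5c8∈{3}] only 3 remains possible at r5c8, so r5c8=3.
Step 6. [r9c4∈{2,3}] in box 8, 2 fits only at r9c4 ⇒ r9c4=2.
Step 7. [r8c1∈{2,5,6,8}] in row 8, 8 fits only at r8c1. So r8c1=8.
Step 8. [r6c1∈{1,2,3}] across col 1, 3 lands solely at r6c1. So r6c1=3.
Step 9. [r6c9∈{1,8}] r6c9 is the only open cell in row 6 admitting 1, so r6c9=1.
Step 10. [r6c6∈{7,8}] col 6 places 7 nowhere but r6c6. So r6c6=7.
Step 11. [r6c3∈{2}] nothing but 2 survives at r6c3. So r6c3=2.
Step 12. [r7c1∈{2,5,6}] across col 1, 2 lands solely at r7c1. So r7c1=2.
Step 13. [r7c3∈{5,6,9}] across row 7, 5 lands solely at r7c3 ⇒ r7c3=5.
Step 14. [r8c3∈{6}] r8c3's peers cover all but 6, so r8c3=6.
Step 15. [r3c6∈{3,8}] in row 3, 8 fits only at r3c6 ⇒ r3c6=8.
Step 16. [r5c9∈{8}] r5c9 has the single candidate 8 ⇒ r5c9=8.
Step 17. [r4c1∈{6}] r4c1 is down to just 6, so r4c1=6.
Step 18. [r6c5∈{8}] r6c5 has the single candidate 8, so r6c5=8.
Step 19. [r3c4∈{3}] nothing but 3 survives at r3c4. So r3c4=3.
Step 20. [r9c7∈{1}] nothing but 1 survives at r9c7 ⇒ r9c7=1.
Step 21. [r9c2∈{4}] r9c2's peers cover all but 4 ⇒ r9c2=4.
Step 22. [r7c7∈{6}] only 6 remains possible at r7c7 ⇒ r7c7=6.
Step 23. [r4c2∈{7}] only 7 remains possible at r4c2. So r4c2=7.
Step 24. [r2c4∈{9}] only 9 remains possible at r2c4, so r2c4=9.
Step 25. [r8c7∈{2}] nothing but 2 survives at r8c7 ⇒ r8c7=2.
Step 26. [r8c9∈{5}] r8c9 is down to just 5. So r8c9=5.
Step 27. [r5c5∈{2}] r5c5 is down to just 2, so r5c5=2.
Step 28. [r9c9∈{3}] r9c9's peers cover all but 3, so r9c9=3.
Step 29. [r5c7∈{7}] nothing but 7 survives at r5c7, so r5c7=7.
Step 30. [r3c2∈{6}] r3c2 is down to just 6, so r3c2=6.
Step 31. [r1c9∈{6}] r1c9 has the single candidate 6, so r1c9=6.
Step 32. [r2c1∈{5}] only 5 remains possible at r2c1 ⇒ r2c1=5.
Step 33. [r7c6∈{3}] nothing but 3 survives at r7c6. So r7c6=3.
Step 34. [r2c3∈{7}] nothing but 7 survives at r2c3. So r2c3=7.
Step 35. [r5c1∈{1}] only 1 remains possible at r5c1 ⇒ r5c1=1.
Step 36. [r6c4∈{4}] r6c4 has the single candidate 4. So r6c4=4.
Step 37. [r1c3∈{3}] r1c3 has the single candidate 3, so r1c3=3.
Step 38. [r9c3∈{9}] nothing but 9 survives at r9c3 ⇒ r9c3=9.
Step 39. [r7c8∈{9}] r7c8 is down to just 9 ⇒ r7c8=9.

Answer: 9 2 3 5 1 4 8 7 6 / 5 8 7 9 6 2 3 1 4 / 4 6 1 3 7 8 5 2 9 / 6 7 8 1 3 9 4 5 2 / 1 9 4 6 2 5 7 3 8 / 3 5 2 4 8 7 9 6 1 / 2 1 5 8 4 3 6 9 7 / 8 3 6 7 9 1 2 4 5 / 7 4 9 2 5 6 1 8 3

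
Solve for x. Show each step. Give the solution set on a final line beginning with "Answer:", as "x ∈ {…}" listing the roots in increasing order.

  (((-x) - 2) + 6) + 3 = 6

Step 1. [(((-x) - 2) + 6) + 3 = 6] +3 is outermost — subtract 3 both sides. So sub: ((-x) - 2) + 6 = 3.
Step 2. [((-x) - 2) + 6 = 3] the outer +6 inverts by subtracting 6. So sub: (-x) - 2 = -3.
Step 3. [(-x) - 2 = -3] the outer -2 inverts by adding 2. So sub: -x = -1.
Step 4. [-x = -1] flip signs both sides, so neg: x = 1.

Answer: x ∈ {1}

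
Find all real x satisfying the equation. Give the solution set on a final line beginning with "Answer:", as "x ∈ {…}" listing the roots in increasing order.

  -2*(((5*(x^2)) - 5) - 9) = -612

Step 1. [-2*(((5*(x^2)) - 5) - 9) = -612] LHS = -2·(…); ÷-2 both sides, so div: ((5*(x^2)) - 5) - 9 = 306.
Step 2. [((5*(x^2)) - 5) - 9 = 306] the outer -9 inverts by adding 9, so sub: (5*(x^2)) - 5 = 315.
Step 3. [(5*(x^2)) - 5 = 315] common factor 5 (LHS and 315) — divide through. So factor: (x^2) - 1 = 63.
Step 4. [(x^2) - 1 = 63] peel the -1: add 1 from each side ⇒ sub: x^2 = 64.
Step 5. [x^2 = 64] 64 ≥ 0, LHS is (·)² — take ±√, so sqrt: x = 8 or -8.

Answer: x ∈ {-8, 8}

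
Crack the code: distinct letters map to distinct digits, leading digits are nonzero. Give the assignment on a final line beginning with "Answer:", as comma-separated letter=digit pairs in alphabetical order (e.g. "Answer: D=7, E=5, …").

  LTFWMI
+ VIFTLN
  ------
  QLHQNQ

Step 1. [col 1: I + N ≡ Q (mod 10)] Q=8 is one option consistent with column 1 (I + N ≡ Q (mod 10), carry-in 0) — take it ⇒ Q=8.
Step 2. [col 1: I + N ≡ Q (mod 10)] column 1 (I + N ≡ Q (mod 10), carry-in 0) doesn't pin N yet; pick N=6 and continue. So N=6.
Step 3. [col 1: I + N ≡ Q (mod 10)] from column 1 (N=6, Q=8, carry-in 0, digits 6,8 already taken and all letters distinct): I must equal 2, so I=2.
Step 4. [col 2: M + L ≡ N (mod 10)] several values work for M in column 2 (M + L ≡ N (mod 10), carry-in 0); try M=9 ⇒ M=9.
Step 5. [col 2: M + L ≡ N (mod 10)] column 2: given M=9, N=6, carry-in 0, and digits 2,6,8,9 already taken and all letters distinct, M+L≡N (mod 10) forces L=7. So L=7.
Step 6. [col 3: W + T ≡ Q (mod 10)] several values work for T in column 3 (W + T ≡ Q (mod 10), carry-in 1); try T=4, so T=4.
Step 7. [col 3: W + T ≡ Q (mod 10)] column 3: given T=4, Q=8, carry-in 1, and digits 2,4,6,7,8,9 already taken and all letters distinct, W+T≡Q (mod 10) forces W=3 ⇒ W=3.
Step 8. [col 4: F + F ≡ H (mod 10)] column 4: given nothing yet, carry-in 0, and digits 2,3,4,6,7,8,9 already taken and all letters distinct, F+F≡H (mod 10) forces F=5. So F=5.
Step 9. [col 4: F + F ≡ H (mod 10)] column 4 reads F+F+carry(0)=H with F=5; with digits 2,3,4,5,6,7,8,9 already taken and all letters distinct, the only value for H is 0, so H=0.
Step 10. [col 6: L + V ≡ Q (mod 10)] from column 6 (L=7, Q=8, carry-in 0, digits 0,2,3,4,5,6,7,8,9 already taken and all letters distinct): V must equal 1, so V=1.

Answer: F=5, H=0, I=2, L=7, M=9, N=6, Q=8, T=4, V=1, W=3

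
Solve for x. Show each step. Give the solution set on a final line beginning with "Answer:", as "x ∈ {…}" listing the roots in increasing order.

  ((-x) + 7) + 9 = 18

Step 1. [((-x) + 7) + 9 = 18] +9 is outermost — subtract 9 both sides, so sub: (-x) + 7 = 9.
Step 2. [(-x) + 7 = 9] 7 comes off first (subtract 7), so sub: -x = 2.
Step 3. [-x = 2] LHS negated; negate both sides ⇒ neg: x = -2.

Answer: x ∈ {-2}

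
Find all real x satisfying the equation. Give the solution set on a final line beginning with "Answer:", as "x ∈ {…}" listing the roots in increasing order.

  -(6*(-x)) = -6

Step 1. [-(6*(-x)) = -6] flip signs both sides ⇒ neg: 6*(-x) = 6.
Step 2. [6*(-x) = 6] 6 out front; divide by 6 ⇒ div: -x = 1.
Step 3. [-x = 1] flip signs both sides ⇒ neg: x = -1.

Answer: x ∈ {-1}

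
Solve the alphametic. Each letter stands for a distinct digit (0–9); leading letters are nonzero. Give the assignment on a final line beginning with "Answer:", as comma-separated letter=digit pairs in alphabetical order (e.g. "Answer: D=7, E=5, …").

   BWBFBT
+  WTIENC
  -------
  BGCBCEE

Step 1. [col 1: T + C ≡ E (mod 10)] no forcing yet in column 1 (carry-in 0); T=3 is free and consistent — try it, so T=3.
Step 2. [B] adding two 6-digit numbers gives at most 6+1 digits, and here it does — B is that final carry and must be 1. So B=1.
Step 3. [col 1: T + C ≡ E (mod 10)] several values work for C in column 1 (T + C ≡ E (mod 10), carry-in 0); try C=2, so C=2.
Step 4. [col 1: T + C ≡ E (mod 10)] column 1 reads T+C+carry(0)=E with T=3, C=2; with digits 1,2,3 already taken and all letters distinct, the only value for E is 5 ⇒ E=5.
Step 5. [col 2: B + N ≡ E (mod 10)] from column 2 (B=1, E=5, carry-in 0, digits 1,2,3,5 already taken and all letters distinct): N must equal 4. So N=4.
Step 6. [col 3: F + E ≡ C (mod 10)] from column 3 (E=5, C=2, carry-in 0, digits 1,2,3,4,5 already taken and all letters distinct): F must equal 7, so F=7.
Step 7. [col 4: B + I ≡ B (mod 10)] column 4: given B=1, carry-in 1, and digits 1,2,3,4,5,7 already taken and all letters distinct, B+I≡B (mod 10) forces I=9 ⇒ I=9.
Step 8. [col 5: W + T ≡ C (mod 10)] from column 5 (T=3, C=2, carry-in 1, digits 1,2,3,4,5,7,9 already taken and all letters distinct): W must equal 8 ⇒ W=8.
Step 9. [col 6: B + W ≡ G (mod 10)] column 6 reads B+W+carry(1)=G with B=1, W=8; with digits 1,2,3,4,5,7,8,9 already taken and all letters distinct, the only value for G is 0 ⇒ G=0.

Answer: B=1, C=2, E=5, F=7, G=0, I=9, N=4, T=3, W=8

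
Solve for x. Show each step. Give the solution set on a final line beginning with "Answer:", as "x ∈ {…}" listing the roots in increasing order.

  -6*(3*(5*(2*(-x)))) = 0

Step 1. [-6*(3*(5*(2*(-x)))) = 0] LHS = -6·(…); ÷-6 both sides. So div: 3*(5*(2*(-x))) = 0.
Step 2. [3*(5*(2*(-x))) = 0] divide by the outer 3 ⇒ div: 5*(2*(-x)) = 0.
Step 3. [5*(2*(-x)) = 0] LHS = 5·(…); ÷5 both sides, so div: 2*(-x) = 0.
Step 4. [2*(-x) = 0] divide by the outer 2, so div: -x = 0.
Step 5. [-x = 0] leading − — multiply by −1 ⇒ neg: x = 0.

Answer: x ∈ {0}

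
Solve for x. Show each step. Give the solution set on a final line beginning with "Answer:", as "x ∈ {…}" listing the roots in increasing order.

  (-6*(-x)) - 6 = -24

Step 1. [(-6*(-x)) - 6 = -24] the outer -6 inverts by adding 6, so sub: -6*(-x) = -18.
Step 2. [-6*(-x) = -18] leading coefficient -6: divide by -6 ⇒ div: -x = 3.
Step 3. [-x = 3] flip signs both sides, so neg: x = -3.

Answer: x ∈ {-3}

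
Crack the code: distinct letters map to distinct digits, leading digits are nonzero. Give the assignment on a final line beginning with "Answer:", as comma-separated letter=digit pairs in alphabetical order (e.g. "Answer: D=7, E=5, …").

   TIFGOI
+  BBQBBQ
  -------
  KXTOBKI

Step 1. [K] adding two 6-digit numbers gives at most 6+1 digits, and here it does — K is that final carry and must be 1, so K=1.
Step 2. [col 1: I + Q ≡ I (mod 10)] column 1: given nothing yet, carry-in 0, and digits 1 already taken and all letters distinct, I+Q≡I (mod 10) forces Q=0 ⇒ Q=0.
Step 3. [col 1: I + Q ≡ I (mod 10)] several values work for I in column 1 (I + Q ≡ I (mod 10), carry-in 0); try I=7 ⇒ I=7.
Step 4. [col 2: O + B ≡ K (mod 10)] O=3 is one option consistent with column 2 (O + B ≡ K (mod 10), carry-in 0) — take it, so O=3.
Step 5. [col 2: O + B ≡ K (mod 10)] column 2 reads O+B+carry(0)=K with O=3, K=1; with digits 0,1,3,7 already taken and all letters distinct, the only value for B is 8. So B=8.
Step 6. [col 3: G + B ≡ B (mod 10)] column 3: given B=8, carry-in 1, and digits 0,1,3,7,8 already taken and all letters distinct, G+B≡B (mod 10) forces G=9, so G=9.
Step 7. [col 4: F + Q ≡ O (mod 10)] column 4: given Q=0, O=3, carry-in 1, and digits 0,1,3,7,8,9 already taken and all letters distinct, F+Q≡O (mod 10) forces F=2. So F=2.
Step 8. [col 5: I + B ≡ T (mod 10)] column 5 reads I+B+carry(0)=T with I=7, B=8; with digits 0,1,2,3,7,8,9 already taken and all letters distinct, the only value for T is 5. So T=5.
Step 9. [col 6: T + B ≡ X (mod 10)] from column 6 (T=5, B=8, carry-in 1, digits 0,1,2,3,5,7,8,9 already taken and all letters distinct): X must equal 4 ⇒ X=4.

Answer: B=8, F=2, G=9, I=7, K=1, O=3, Q=0, T=5, X=4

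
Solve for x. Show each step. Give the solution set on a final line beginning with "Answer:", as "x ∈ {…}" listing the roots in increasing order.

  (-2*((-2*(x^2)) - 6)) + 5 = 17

Step 1. [(-2*((-2*(x^2)) - 6)) + 5 = 17] the outer +5 inverts by subtracting 5, so sub: -2*((-2*(x^2)) - 6) = 12.
Step 2. [-2*((-2*(x^2)) - 6) = 12] -2·(inner) — divide through by -2, so div: (-2*(x^2)) - 6 = -6.
Step 3. [(-2*(x^2)) - 6 = -6] the outer -6 inverts by adding 6 ⇒ sub: -2*(x^2) = 0.
Step 4. [-2*(x^2) = 0] leading coefficient -2: divide by -2. So div: x^2 = 0.
Step 5. [x^2 = 0] LHS squared, RHS 0 ≥ 0: apply √ (±). So sqrt: x = 0.

Answer: x ∈ {0}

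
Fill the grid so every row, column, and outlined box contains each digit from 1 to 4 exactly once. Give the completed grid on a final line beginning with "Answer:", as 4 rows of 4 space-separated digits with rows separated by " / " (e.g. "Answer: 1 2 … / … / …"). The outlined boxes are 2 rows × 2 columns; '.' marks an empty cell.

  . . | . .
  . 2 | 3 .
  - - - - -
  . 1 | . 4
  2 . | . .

Step 1. [r2c4∈{1}] r2c4 has the single candidate 1 ⇒ r2c4=1.
Step 2. [r1c3∈{2,4}] r1c3 is the only open cell in col 3 admitting 4, so r1c3=4.
Step 3. [r1c2∈{3}] nothing but 3 survives at r1c2 ⇒ r1c2=3.
Step 4. [r1c1∈{1}] r1c1 is down to just 1, so r1c1=1.
Step 5. [r4c3∈{1}] r4c3 has the single candidate 1, so r4c3=1.
Step 6. [r3c3∈{2}] nothing but 2 survives at r3c3 ⇒ r3c3=2.
Step 7. [r4c4∈{3}] r4c4 is down to just 3, so r4c4=3.
Step 8. [r1c4∈{2}] r1c4's peers cover all but 2. So r1c4=2.
Step 9. [r3c1∈{3}] r3c1 has the single candidate 3, so r3c1=3.
Step 10. [r4c2∈{4}] nothing but 4 survives at r4c2 ⇒ r4c2=4.
Step 11. [r2c1∈{4}] only 4 remains possible at r2c1 ⇒ r2c1=4.

Answer: 1 3 4 2 / 4 2 3 1 / 3 1 2 4 / 2 4 1 3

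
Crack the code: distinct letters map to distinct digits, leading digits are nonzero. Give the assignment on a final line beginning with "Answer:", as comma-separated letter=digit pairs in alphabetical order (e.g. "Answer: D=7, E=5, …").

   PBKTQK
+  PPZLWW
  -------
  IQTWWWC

Step 1. [I] I is the leading digit of a 7-digit sum of two 6-digit numbers; the final carry is exactly 1, so I=1.
Step 2. [col 1: K + W ≡ C (mod 10)] K=2 is one option consistent with column 1 (K + W ≡ C (mod 10), carry-in 0) — take it. So K=2.
Step 3. [col 1: K + W ≡ C (mod 10)] no forcing yet in column 1 (carry-in 0); C=8 is free and consistent — try it, so C=8.
Step 4. [col 1: K + W ≡ C (mod 10)] from column 1 (K=2, C=8, carry-in 0, digits 1,2,8 already taken and all letters distinct): W must equal 6. So W=6.
Step 5. [col 2: Q + W ≡ W (mod 10)] column 2 reads Q+W+carry(0)=W with W=6; with digits 1,2,6,8 already taken and all letters distinct, the only value for Q is 0. So Q=0.
Step 6. [col 3: T + L ≡ W (mod 10)] T=9 is one option consistent with column 3 (T + L ≡ W (mod 10), carry-in 0) — take it. So T=9.
Step 7. [col 3: T + L ≡ W (mod 10)] column 3: given T=9, W=6, carry-in 0, and digits 0,1,2,6,8,9 already taken and all letters distinct, T+L≡W (mod 10) forces L=7. So L=7.
Step 8. [col 4: K + Z ≡ W (mod 10)] column 4 reads K+Z+carry(1)=W with K=2, W=6; with digits 0,1,2,6,7,8,9 already taken and all letters distinct, the only value for Z is 3, so Z=3.
Step 9. [col 5: B + P ≡ T (mod 10)] column 5 (B + P ≡ T (mod 10), carry-in 0) doesn't pin B yet; pick B=4 and continue ⇒ B=4.
Step 10. [col 5: B + P ≡ T (mod 10)] column 5 reads B+P+carry(0)=T with B=4, T=9; with digits 0,1,2,3,4,6,7,8,9 already taken and all letters distinct, the only value for P is 5, so P=5.

Answer: B=4, C=8, I=1, K=2, L=7, P=5, Q=0, T=9, W=6, Z=3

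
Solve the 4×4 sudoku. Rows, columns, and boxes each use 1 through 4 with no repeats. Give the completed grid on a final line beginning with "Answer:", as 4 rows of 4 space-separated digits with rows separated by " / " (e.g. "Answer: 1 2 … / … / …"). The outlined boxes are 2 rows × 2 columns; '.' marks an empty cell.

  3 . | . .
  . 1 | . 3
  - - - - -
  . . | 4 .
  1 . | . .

Step 1. [r4c4∈{2}] r4c4's peers cover all but 2 ⇒ r4c4=2.
Step 2. [r2c1∈{2,4}] r2c1 is the only open cell in row 2 admitting 4, so r2c1=4.
Step 3. [r1c2∈{2}] only 2 remains possible at r1c2, so r1c2=2.
Step 4. [r1c4∈{1,4}] r1c4 is the only open cell in row 1 admitting 4. So r1c4=4.
Step 5. [r4c2∈{3,4}] 4 has one home in row 4: r4c2, so r4c2=4.
Step 6. [r4c3∈{3}] nothing but 3 survives at r4c3 ⇒ r4c3=3.
Step 7. [r3c1∈{2}] nothing but 2 survives at r3c1, so r3c1=2.
Step 8. [r3c2∈{3}] nothing but 3 survives at r3c2. So r3c2=3.
Step 9. [r2c3∈{2}] r2c3's peers cover all but 2. So r2c3=2.
Step 10. [r3c4∈{1}] r3c4 is down to just 1 ⇒ r3c4=1.
Step 11. [r1c3∈{1}] r1c3's peers cover all but 1 ⇒ r1c3=1.

Answer: 3 2 1 4 / 4 1 2 3 / 2 3 4 1 / 1 4 3 2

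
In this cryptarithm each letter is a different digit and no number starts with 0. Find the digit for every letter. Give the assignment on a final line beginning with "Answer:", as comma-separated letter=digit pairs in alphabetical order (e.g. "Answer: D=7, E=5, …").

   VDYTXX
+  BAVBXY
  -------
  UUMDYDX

Step 1. [U] the sum has 7 digits but both addends have 6; that extra leading digit U is the final carry, namely 1, so U=1.
Step 2. [col 1: X + Y ≡ X (mod 10)] in column 1 we have X+Y≡X with carry-in 0; given nothing yet and digits 1 already taken and all letters distinct, that pins Y to 0, so Y=0.
Step 3. [col 1: X + Y ≡ X (mod 10)] column 1 (X + Y ≡ X (mod 10), carry-in 0) doesn't pin X yet; pick X=9 and continue. So X=9.
Step 4. [col 2: X + X ≡ D (mod 10)] from column 2 (X=9, carry-in 0, digits 0,1,9 already taken and all letters distinct): D must equal 8. So D=8.
Step 5. [col 3: T + B ≡ Y (mod 10)] no forcing yet in column 3 (carry-in 1); T=6 is free and consistent — try it, so T=6.
Step 6. [col 3: T + B ≡ Y (mod 10)] column 3: given T=6, Y=0, carry-in 1, and digits 0,1,6,8,9 already taken and all letters distinct, T+B≡Y (mod 10) forces B=3. So B=3.
Step 7. [col 4: Y + V ≡ D (mod 10)] column 4: given Y=0, D=8, carry-in 1, and digits 0,1,3,6,8,9 already taken and all letters distinct, Y+V≡D (mod 10) forces V=7, so V=7.
Step 8. [col 5: D + A ≡ M (mod 10)] from column 5 (D=8, carry-in 0, digits 0,1,3,6,7,8,9 already taken and all letters distinct): M must equal 2 ⇒ M=2.
Step 9. [col 5: D + A ≡ M (mod 10)] from column 5 (D=8, M=2, carry-in 0, digits 0,1,2,3,6,7,8,9 already taken and all letters distinct): A must equal 4. So A=4.

Answer: A=4, B=3, D=8, M=2, T=6, U=1, V=7, X=9, Y=0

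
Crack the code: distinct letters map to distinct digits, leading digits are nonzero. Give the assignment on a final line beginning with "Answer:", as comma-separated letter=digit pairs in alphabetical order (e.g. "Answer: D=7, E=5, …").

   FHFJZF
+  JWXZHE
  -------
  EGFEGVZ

Step 1. [col 1: F + E ≡ Z (mod 10)] no forcing yet in column 1 (carry-in 0); E=1 is free and consistent — try it ⇒ E=1.
Step 2. [col 1: F + E ≡ Z (mod 10)] column 1 (F + E ≡ Z (mod 10), carry-in 0) doesn't pin F yet; pick F=2 and continue, so F=2.
Step 3. [col 1: F + E ≡ Z (mod 10)] column 1 reads F+E+carry(0)=Z with F=2, E=1; with digits 1,2 already taken and all letters distinct, the only value for Z is 3, so Z=3.
Step 4. [col 2: Z + H ≡ V (mod 10)] H=6 is one option consistent with column 2 (Z + H ≡ V (mod 10), carry-in 0) — take it. So H=6.
Step 5. [col 2: Z + H ≡ V (mod 10)] column 2 reads Z+H+carry(0)=V with Z=3, H=6; with digits 1,2,3,6 already taken and all letters distinct, the only value for V is 9. So V=9.
Step 6. [col 3: J + Z ≡ G (mod 10)] J=7 is one option consistent with column 3 (J + Z ≡ G (mod 10), carry-in 0) — take it ⇒ J=7.
Step 7. [col 3: J + Z ≡ G (mod 10)] column 3 reads J+Z+carry(0)=G with J=7, Z=3; with digits 1,2,3,6,7,9 already taken and all letters distinct, the only value for G is 0 ⇒ G=0.
Step 8. [col 4: F + X ≡ E (mod 10)] from column 4 (F=2, E=1, carry-in 1, digits 0,1,2,3,6,7,9 already taken and all letters distinct): X must equal 8 ⇒ X=8.
Step 9. [col 5: H + W ≡ F (mod 10)] in column 5 we have H+W≡F with carry-in 1; given H=6, F=2 and digits 0,1,2,3,6,7,8,9 already taken and all letters distinct, that pins W to 5, so W=5.

Answer: E=1, F=2, G=0, H=6, J=7, V=9, W=5, X=8, Z=3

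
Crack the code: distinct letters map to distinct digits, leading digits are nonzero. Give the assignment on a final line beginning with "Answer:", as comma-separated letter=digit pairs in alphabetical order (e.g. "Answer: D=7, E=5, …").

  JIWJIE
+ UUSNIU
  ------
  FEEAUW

Step 1. [col 1: E + U ≡ W (mod 10)] no forcing yet in column 1 (carry-in 0); U=7 is free and consistent — try it ⇒ U=7.
Step 2. [col 1: E + U ≡ W (mod 10)] several values work for W in column 1 (E + U ≡ W (mod 10), carry-in 0); try W=2 ⇒ W=2.
Step 3. [col 1: E + U ≡ W (mod 10)] column 1 reads E+U+carry(0)=W with U=7, W=2; with digits 2,7 already taken and all letters distinct, the only value for E is 5. So E=5.
Step 4. [col 2: I + I ≡ U (mod 10)] I=8 is one option consistent with column 2 (I + I ≡ U (mod 10), carry-in 1) — take it ⇒ I=8.
Step 5. [col 3: J + N ≡ A (mod 10)] column 3 (J + N ≡ A (mod 10), carry-in 1) doesn't pin N yet; pick N=4 and continue ⇒ N=4.
Step 6. [col 3: J + N ≡ A (mod 10)] J=1 is one option consistent with column 3 (J + N ≡ A (mod 10), carry-in 1) — take it. So J=1.
Step 7. [col 3: J + N ≡ A (mod 10)] from column 3 (J=1, N=4, carry-in 1, digits 1,2,4,5,7,8 already taken and all letters distinct): A must equal 6 ⇒ A=6.
Step 8. [col 4: W + S ≡ E (mod 10)] column 4 reads W+S+carry(0)=E with W=2, E=5; with digits 1,2,4,5,6,7,8 already taken and all letters distinct, the only value for S is 3, so S=3.
Step 9. [col 6: J + U ≡ F (mod 10)] column 6 reads J+U+carry(1)=F with J=1, U=7; with digits 1,2,3,4,5,6,7,8 already taken and all letters distinct, the only value for F is 9, so F=9.

Answer: A=6, E=5, F=9, I=8, J=1, N=4, S=3, U=7, W=2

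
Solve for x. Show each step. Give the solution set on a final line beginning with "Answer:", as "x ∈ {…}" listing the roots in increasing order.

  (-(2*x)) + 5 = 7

Step 1. [(-(2*x)) + 5 = 7] 5 comes off first (subtract 5). So sub: -(2*x) = 2.
Step 2. [-(2*x) = 2] leading − — multiply by −1, so neg: 2*x = -2.
Step 3. [2*x = -2] LHS = 2·(…); ÷2 both sides ⇒ div: x = -1.

Answer: x ∈ {-1}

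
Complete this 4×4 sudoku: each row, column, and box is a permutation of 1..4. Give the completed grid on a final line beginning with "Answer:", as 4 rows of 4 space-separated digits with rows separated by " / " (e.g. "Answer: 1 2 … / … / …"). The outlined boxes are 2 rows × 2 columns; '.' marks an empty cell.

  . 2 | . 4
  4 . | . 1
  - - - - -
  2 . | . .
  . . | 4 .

Step 1. [r2c2∈{3}] nothing but 3 survives at r2c2. So r2c2=3.
Step 2. [r4c1∈{1,3}] r4c1 is the only open cell in col 1 admitting 3 ⇒ r4c1=3.
Step 3. [r3c3∈{1,3}] across col 3, 1 lands solely at r3c3, so r3c3=1.
Step 4. [r1c1∈{1}] r1c1's peers cover all but 1. So r1c1=1.
Step 5. [r3c2∈{4}] r3c2's peers cover all but 4. So r3c2=4.
Step 6. [r2c3∈{2}] nothing but 2 survives at r2c3 ⇒ r2c3=2.
Step 7. [r3c4∈{3}] r3c4 is down to just 3, so r3c4=3.
Step 8. [r4c2∈{1}] nothing but 1 survives at r4c2. So r4c2=1.
Step 9. [r1c3∈{3}] r1c3 has the single candidate 3, so r1c3=3.
Step 10. [r4c4∈{2}] only 2 remains possible at r4c4, so r4c4=2.

Answer: 1 2 3 4 / 4 3 2 1 / 2 4 1 3 / 3 1 4 2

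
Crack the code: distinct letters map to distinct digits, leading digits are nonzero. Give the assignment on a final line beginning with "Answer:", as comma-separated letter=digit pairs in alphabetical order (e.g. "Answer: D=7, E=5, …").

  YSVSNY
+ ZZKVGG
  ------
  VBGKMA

Step 1. [col 1: Y + G ≡ A (mod 10)] A=6 is one option consistent with column 1 (Y + G ≡ A (mod 10), carry-in 0) — take it ⇒ A=6.
Step 2. [col 1: Y + G ≡ A (mod 10)] Y=2 is one option consistent with column 1 (Y + G ≡ A (mod 10), carry-in 0) — take it ⇒ Y=2.
Step 3. [col 1: Y + G ≡ A (mod 10)] column 1 reads Y+G+carry(0)=A with Y=2, A=6; with digits 2,6 already taken and all letters distinct, the only value for G is 4, so G=4.
Step 4. [col 2: N + G ≡ M (mod 10)] column 2 (N + G ≡ M (mod 10), carry-in 0) doesn't pin N yet; pick N=5 and continue, so N=5.
Step 5. [col 2: N + G ≡ M (mod 10)] column 2: given N=5, G=4, carry-in 0, and digits 2,4,5,6 already taken and all letters distinct, N+G≡M (mod 10) forces M=9 ⇒ M=9.
Step 6. [col 3: S + V ≡ K (mod 10)] no forcing yet in column 3 (carry-in 0); V=3 is free and consistent — try it ⇒ V=3.
Step 7. [col 3: S + V ≡ K (mod 10)] column 3 (S + V ≡ K (mod 10), carry-in 0) doesn't pin K yet; pick K=0 and continue. So K=0.
Step 8. [col 3: S + V ≡ K (mod 10)] in column 3 we have S+V≡K with carry-in 0; given V=3, K=0 and digits 0,2,3,4,5,6,9 already taken and all letters distinct, that pins S to 7. So S=7.
Step 9. [col 5: S + Z ≡ B (mod 10)] from column 5 (S=7, carry-in 0, digits 0,2,3,4,5,6,7,9 already taken and all letters distinct): Z must equal 1, so Z=1.
Step 10. [col 5: S + Z ≡ B (mod 10)] from column 5 (S=7, Z=1, carry-in 0, digits 0,1,2,3,4,5,6,7,9 already taken and all letters distinct): B must equal 8. So B=8.

Answer: A=6, B=8, G=4, K=0, M=9, N=5, S=7, V=3, Y=2, Z=1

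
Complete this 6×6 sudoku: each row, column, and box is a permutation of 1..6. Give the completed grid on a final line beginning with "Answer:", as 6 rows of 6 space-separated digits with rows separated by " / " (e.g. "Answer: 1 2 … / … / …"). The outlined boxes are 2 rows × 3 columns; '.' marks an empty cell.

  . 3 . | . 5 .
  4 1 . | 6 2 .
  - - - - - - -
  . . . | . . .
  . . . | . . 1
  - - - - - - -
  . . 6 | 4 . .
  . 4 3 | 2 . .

Step 1. [r3c6∈{2,3,4,5,6}] r3c6 is the only open cell in col 6 admitting 2. So r3c6=2.
Step 2. [r3c3∈{1,4,5}] in col 3, 1 fits only at r3c3. So r3c3=1.
Step 3. [r1c1∈{2,6}] across row 1, 6 lands solely at r1c1 ⇒ r1c1=6.
Step 4. [r4c3∈{2,4,5}] r4c3 is the only open cell in col 3 admitting 4. So r4c3=4.
Step 5. [r6c6∈{5,6}] col 6 places 6 nowhere but r6c6 ⇒ r6c6=6.
Step 6. [r6c1∈{1,5}] r6c1 is the only open cell in row 6 admitting 5, so r6c1=5.
Step 7. [r3c1∈{3}] r3c1's peers cover all but 3, so r3c1=3.
Step 8. [r5c1∈{1,2}] 1 has one home in col 1: r5c1 ⇒ r5c1=1.
Step 9. [r3c4∈{5}] nothing but 5 survives at r3c4 ⇒ r3c4=5.
Step 10. [r4c2∈{2,5,6}] r4c2 is the only open cell in row 4 admitting 5. So r4c2=5.
Step 11. [r4c5∈{3,6}] across row 4, 6 lands solely at r4c5, so r4c5=6.
Step 12. [r5c6∈{3,5}] 5 has one home in row 5: r5c6, so r5c6=5.
Step 13. [r1c3∈{2}] r1c3 is down to just 2, so r1c3=2.
Step 14. [r4c4∈{3}] r4c4 has the single candidate 3, so r4c4=3.
Step 15. [r5c5∈{3}] r5c5's peers cover all but 3 ⇒ r5c5=3.
Step 16. [r2c3∈{5}] nothing but 5 survives at r2c3, so r2c3=5.
Step 17. [r2c6∈{3}] r2c6 is down to just 3, so r2c6=3.
Step 18. [r5c2∈{2}] r5c2's peers cover all but 2. So r5c2=2.
Step 19. [r1c6∈{4}] r1c6's peers cover all but 4 ⇒ r1c6=4.
Step 20. [r3c5∈{4}] only 4 remains possible at r3c5 ⇒ r3c5=4.
Step 21. [r1c4∈{1}] r1c4 is down to just 1. So r1c4=1.
Step 22. [r3c2∈{6}] nothing but 6 survives at r3c2 ⇒ r3c2=6.
Step 23. [r6c5∈{1}] r6c5 has the single candidate 1 ⇒ r6c5=1.
Step 24. [r4c1∈{2}] r4c1 is down to just 2 ⇒ r4c1=2.

Answer: 6 3 2 1 5 4 / 4 1 5 6 2 3 / 3 6 1 5 4 2 / 2 5 4 3 6 1 / 1 2 6 4 3 5 / 5 4 3 2 1 6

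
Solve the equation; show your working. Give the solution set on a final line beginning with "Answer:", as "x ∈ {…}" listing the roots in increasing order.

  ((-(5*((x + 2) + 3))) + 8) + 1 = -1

Step 1. [((-(5*((x + 2) + 3))) + 8) + 1 = -1] peel the +1: subtract 1 from each side. So sub: (-(5*((x + 2) + 3))) + 8 = -2.
Step 2. [(-(5*((x + 2) + 3))) + 8 = -2] 8 comes off first (subtract 8), so sub: -(5*((x + 2) + 3)) = -10.
Step 3. [-(5*((x + 2) + 3)) = -10] flip signs both sides ⇒ neg: 5*((x + 2) + 3) = 10.
Step 4. [5*((x + 2) + 3) = 10] divide by the outer 5 ⇒ div: (x + 2) + 3 = 2.
Step 5. [(x + 2) + 3 = 2] 3 comes off first (subtract 3). So sub: x + 2 = -1.
Step 6. [x + 2 = -1] +2 is outermost — subtract 2 both sides. So sub: x = -3.

Answer: x ∈ {-3}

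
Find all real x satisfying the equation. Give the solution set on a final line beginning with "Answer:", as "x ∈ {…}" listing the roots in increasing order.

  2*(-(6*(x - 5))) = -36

Step 1. [2*(-(6*(x - 5))) = -36] leading coefficient 2: divide by 2. So div: -(6*(x - 5)) = -18.
Step 2. [-(6*(x - 5)) = -18] LHS negated; negate both sides. So neg: 6*(x - 5) = 18.
Step 3. [6*(x - 5) = 18] 6·(inner) — divide through by 6, so div: x - 5 = 3.
Step 4. [x - 5 = 3] -5 is outermost — add 5 both sides ⇒ sub: x = 8.

Answer: x ∈ {8}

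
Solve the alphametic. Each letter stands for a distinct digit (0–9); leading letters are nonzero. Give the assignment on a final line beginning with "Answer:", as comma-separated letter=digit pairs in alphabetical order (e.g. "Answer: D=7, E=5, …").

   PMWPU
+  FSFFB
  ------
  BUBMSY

Step 1. [col 1: U + B ≡ Y (mod 10)] column 1 (U + B ≡ Y (mod 10), carry-in 0) doesn't pin U yet; pick U=4 and continue, so U=4.
Step 2. [col 1: U + B ≡ Y (mod 10)] Y=5 is one option consistent with column 1 (U + B ≡ Y (mod 10), carry-in 0) — take it. So Y=5.
Step 3. [col 1: U + B ≡ Y (mod 10)] from column 1 (U=4, Y=5, carry-in 0, digits 4,5 already taken and all letters distinct): B must equal 1 ⇒ B=1.
Step 4. [col 2: P + F ≡ S (mod 10)] S=3 is one option consistent with column 2 (P + F ≡ S (mod 10), carry-in 0) — take it ⇒ S=3.
Step 5. [col 2: P + F ≡ S (mod 10)] several values work for F in column 2 (P + F ≡ S (mod 10), carry-in 0); try F=7 ⇒ F=7.
Step 6. [col 2: P + F ≡ S (mod 10)] from column 2 (F=7, S=3, carry-in 0, digits 1,3,4,5,7 already taken and all letters distinct): P must equal 6. So P=6.
Step 7. [col 3: W + F ≡ M (mod 10)] several values work for W in column 3 (W + F ≡ M (mod 10), carry-in 1); try W=0 ⇒ W=0.
Step 8. [col 3: W + F ≡ M (mod 10)] column 3: given W=0, F=7, carry-in 1, and digits 0,1,3,4,5,6,7 already taken and all letters distinct, W+F≡M (mod 10) forces M=8. So M=8.

Answer: B=1, F=7, M=8, P=6, S=3, U=4, W=0, Y=5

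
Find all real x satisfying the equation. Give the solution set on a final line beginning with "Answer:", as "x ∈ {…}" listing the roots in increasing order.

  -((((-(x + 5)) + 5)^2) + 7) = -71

Step 1. [-((((-(x + 5)) + 5)^2) + 7) = -71] LHS negated; negate both sides ⇒ neg: (((-(x + 5)) + 5)^2) + 7 = 71.
Step 2. [(((-(x + 5)) + 5)^2) + 7 = 71] the outer +7 inverts by subtracting 7. So sub: ((-(x + 5)) + 5)^2 = 64.
Step 3. [((-(x + 5)) + 5)^2 = 64] √ both sides: 64 ≥ 0 gives two branches. So sqrt: (-(x + 5)) + 5 = 8 or -8.
Step 4. [(-(x + 5)) + 5 = 8 or -8] peel the +5: subtract 5 from each side. So sub: -(x + 5) = 3 or -13.
Step 5. [-(x + 5) = 3 or -13] leading − — multiply by −1, so neg: x + 5 = -3 or 13.
Step 6. [x + 5 = -3 or 13] peel the +5: subtract 5 from each side ⇒ sub: x = -8 or 8.

Answer: x ∈ {-8, 8}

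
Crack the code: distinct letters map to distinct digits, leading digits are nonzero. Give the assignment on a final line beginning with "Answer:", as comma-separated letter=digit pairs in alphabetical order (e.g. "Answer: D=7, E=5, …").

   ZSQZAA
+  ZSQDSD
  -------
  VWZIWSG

Step 1. [col 1: A + D ≡ G (mod 10)] several values work for G in column 1 (A + D ≡ G (mod 10), carry-in 0); try G=3, so G=3.
Step 2. [V] adding two 6-digit numbers gives at most 6+1 digits, and here it does — V is that final carry and must be 1 ⇒ V=1.
Step 3. [col 1: A + D ≡ G (mod 10)] several values work for D in column 1 (A + D ≡ G (mod 10), carry-in 0); try D=4, so D=4.
Step 4. [col 1: A + D ≡ G (mod 10)] column 1: given D=4, G=3, carry-in 0, and digits 1,3,4 already taken and all letters distinct, A+D≡G (mod 10) forces A=9, so A=9.
Step 5. [col 2: A + S ≡ S (mod 10)] column 2 (A + S ≡ S (mod 10), carry-in 1) doesn't pin S yet; pick S=2 and continue. So S=2.
Step 6. [col 3: Z + D ≡ W (mod 10)] no forcing yet in column 3 (carry-in 1); W=0 is free and consistent — try it, so W=0.
Step 7. [col 3: Z + D ≡ W (mod 10)] column 3: given D=4, W=0, carry-in 1, and digits 0,1,2,3,4,9 already taken and all letters distinct, Z+D≡W (mod 10) forces Z=5. So Z=5.
Step 8. [col 4: Q + Q ≡ I (mod 10)] in column 4 we have Q+Q≡I with carry-in 1; given nothing yet and digits 0,1,2,3,4,5,9 already taken and all letters distinct, that pins Q to 8, so Q=8.
Step 9. [col 4: Q + Q ≡ I (mod 10)] from column 4 (Q=8, carry-in 1, digits 0,1,2,3,4,5,8,9 already taken and all letters distinct): I must equal 7 ⇒ I=7.

Answer: A=9, D=4, G=3, I=7, Q=8, S=2, V=1, W=0, Z=5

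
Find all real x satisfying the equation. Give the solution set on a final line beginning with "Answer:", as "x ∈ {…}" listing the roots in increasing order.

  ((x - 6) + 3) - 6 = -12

Step 1. [((x - 6) + 3) - 6 = -12] add 6: x sits inside (… - 6) ⇒ sub: (x - 6) + 3 = -6.
Step 2. [(x - 6) + 3 = -6] the outer +3 inverts by subtracting 3. So sub: x - 6 = -9.
Step 3. [x - 6 = -9] the outer -6 inverts by adding 6. So sub: x = -3.

Answer: x ∈ {-3}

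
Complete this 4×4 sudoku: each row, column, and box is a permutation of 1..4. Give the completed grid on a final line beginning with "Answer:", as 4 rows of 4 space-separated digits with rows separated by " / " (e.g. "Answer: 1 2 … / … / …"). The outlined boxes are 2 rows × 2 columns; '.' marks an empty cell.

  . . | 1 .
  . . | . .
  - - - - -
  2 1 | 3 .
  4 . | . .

Step 1. [r2c3∈{2,4}] in col 3, 4 fits only at r2c3 ⇒ r2c3=4.
Step 2. [r1c1∈{3}] nothing but 3 survives at r1c1, so r1c1=3.
Step 3. [r1c4∈{2}] r1c4's peers cover all but 2, so r1c4=2.
Step 4. [r2c1∈{1}] r2c1 is down to just 1, so r2c1=1.
Step 5. [r3c4∈{4}] only 4 remains possible at r3c4, so r3c4=4.
Step 6. [r4c2∈{3}] r4c2 has the single candidate 3, so r4c2=3.
Step 7. [r4c3∈{2}] only 2 remains possible at r4c3. So r4c3=2.
Step 8. [r4c4∈{1}] r4c4's peers cover all but 1. So r4c4=1.
Step 9. [r1c2∈{4}] r1c2's peers cover all but 4, so r1c2=4.
Step 10. [r2c4∈{3}] only 3 remains possible at r2c4 ⇒ r2c4=3.
Step 11. [r2c2∈{2}] r2c2's peers cover all but 2, so r2c2=2.

Answer: 3 4 1 2 / 1 2 4 3 / 2 1 3 4 / 4 3 2 1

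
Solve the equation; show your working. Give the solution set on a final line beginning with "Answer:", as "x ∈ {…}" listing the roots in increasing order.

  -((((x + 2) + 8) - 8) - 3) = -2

Step 1. [-((((x + 2) + 8) - 8) - 3) = -2] leading − — multiply by −1, so neg: (((x + 2) + 8) - 8) - 3 = 2.
Step 2. [(((x + 2) + 8) - 8) - 3 = 2] -3 is outermost — add 3 both sides, so sub: ((x + 2) + 8) - 8 = 5.
Step 3. [((x + 2) + 8) - 8 = 5] -8 is outermost — add 8 both sides. So sub: (x + 2) + 8 = 13.
Step 4. [(x + 2) + 8 = 13] the outer +8 inverts by subtracting 8. So sub: x + 2 = 5.
Step 5. [x + 2 = 5] the outer +2 inverts by subtracting 2 ⇒ sub: x = 3.

Answer: x ∈ {3}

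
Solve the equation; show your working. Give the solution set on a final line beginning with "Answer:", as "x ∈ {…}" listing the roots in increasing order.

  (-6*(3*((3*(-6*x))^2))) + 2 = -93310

Step 1. [(-6*(3*((3*(-6*x))^2))) + 2 = -93310] 2 comes off first (subtract 2). So sub: -6*(3*((3*(-6*x))^2)) = -93312.
Step 2. [-6*(3*((3*(-6*x))^2)) = -93312] leading coefficient -6: divide by -6. So div: 3*((3*(-6*x))^2) = 15552.
Step 3. [3*((3*(-6*x))^2) = 15552] 3·(inner) — divide through by 3 ⇒ div: (3*(-6*x))^2 = 5184.
Step 4. [(3*(-6*x))^2 = 5184] 5184 ≥ 0, LHS is (·)² — take ±√ ⇒ sqrt: 3*(-6*x) = 72 or -72.
Step 5. [3*(-6*x) = 72 or -72] 3·(inner) — divide through by 3. So div: -6*x = 24 or -24.
Step 6. [-6*x = 24 or -24] divide by the outer -6. So div: x = -4 or 4.

Answer: x ∈ {-4, 4}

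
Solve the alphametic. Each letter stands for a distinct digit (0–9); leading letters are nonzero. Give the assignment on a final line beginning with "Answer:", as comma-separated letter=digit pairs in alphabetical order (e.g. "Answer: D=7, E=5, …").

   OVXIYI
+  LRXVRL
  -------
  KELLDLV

Step 1. [col 1: I + L ≡ V (mod 10)] several values work for L in column 1 (I + L ≡ V (mod 10), carry-in 0); try L=5 ⇒ L=5.
Step 2. [K] K is the leading digit of a 7-digit sum of two 6-digit numbers; the final carry is exactly 1. So K=1.
Step 3. [col 1: I + L ≡ V (mod 10)] column 1 (I + L ≡ V (mod 10), carry-in 0) doesn't pin I yet; pick I=3 and continue, so I=3.
Step 4. [col 1: I + L ≡ V (mod 10)] from column 1 (I=3, L=5, carry-in 0, digits 1,3,5 already taken and all letters distinct): V must equal 8 ⇒ V=8.
Step 5. [col 2: Y + R ≡ L (mod 10)] column 2 (Y + R ≡ L (mod 10), carry-in 0) doesn't pin Y yet; pick Y=9 and continue. So Y=9.
Step 6. [col 2: Y + R ≡ L (mod 10)] in column 2 we have Y+R≡L with carry-in 0; given Y=9, L=5 and digits 1,3,5,8,9 already taken and all letters distinct, that pins R to 6 ⇒ R=6.
Step 7. [col 3: I + V ≡ D (mod 10)] in column 3 we have I+V≡D with carry-in 1; given I=3, V=8 and digits 1,3,5,6,8,9 already taken and all letters distinct, that pins D to 2, so D=2.
Step 8. [col 4: X + X ≡ L (mod 10)] column 4: given L=5, carry-in 1, and digits 1,2,3,5,6,8,9 already taken and all letters distinct, X+X≡L (mod 10) forces X=7 ⇒ X=7.
Step 9. [col 6: O + L ≡ E (mod 10)] column 6 reads O+L+carry(1)=E with L=5; with digits 1,2,3,5,6,7,8,9 already taken and all letters distinct, the only value for E is 0, so E=0.
Step 10. [col 6: O + L ≡ E (mod 10)] in column 6 we have O+L≡E with carry-in 1; given L=5, E=0 and digits 0,1,2,3,5,6,7,8,9 already taken and all letters distinct, that pins O to 4 ⇒ O=4.

Answer: D=2, E=0, I=3, K=1, L=5, O=4, R=6, V=8, X=7, Y=9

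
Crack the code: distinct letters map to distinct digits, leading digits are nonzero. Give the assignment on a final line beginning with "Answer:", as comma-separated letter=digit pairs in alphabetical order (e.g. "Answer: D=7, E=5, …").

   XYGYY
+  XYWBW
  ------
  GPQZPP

Step 1. [col 1: Y + W ≡ P (mod 10)] column 1 (Y + W ≡ P (mod 10), carry-in 0) doesn't pin Y yet; pick Y=4 and continue ⇒ Y=4.
Step 2. [col 1: Y + W ≡ P (mod 10)] several values work for W in column 1 (Y + W ≡ P (mod 10), carry-in 0); try W=8 ⇒ W=8.
Step 3. [G] the sum has 6 digits but both addends have 5; that extra leading digit G is the final carry, namely 1 ⇒ G=1.
Step 4. [col 1: Y + W ≡ P (mod 10)] from column 1 (Y=4, W=8, carry-in 0, digits 1,4,8 already taken and all letters distinct): P must equal 2 ⇒ P=2.
Step 5. [col 2: Y + B ≡ P (mod 10)] from column 2 (Y=4, P=2, carry-in 1, digits 1,2,4,8 already taken and all letters distinct): B must equal 7 ⇒ B=7.
Step 6. [col 3: G + W ≡ Z (mod 10)] from column 3 (G=1, W=8, carry-in 1, digits 1,2,4,7,8 already taken and all letters distinct): Z must equal 0 ⇒ Z=0.
Step 7. [col 4: Y + Y ≡ Q (mod 10)] in column 4 we have Y+Y≡Q with carry-in 1; given Y=4 and digits 0,1,2,4,7,8 already taken and all letters distinct, that pins Q to 9. So Q=9.
Step 8. [col 5: X + X ≡ P (mod 10)] in column 5 we have X+X≡P with carry-in 0; given P=2 and digits 0,1,2,4,7,8,9 already taken and all letters distinct, that pins X to 6. So X=6.

Answer: B=7, G=1, P=2, Q=9, W=8, X=6, Y=4, Z=0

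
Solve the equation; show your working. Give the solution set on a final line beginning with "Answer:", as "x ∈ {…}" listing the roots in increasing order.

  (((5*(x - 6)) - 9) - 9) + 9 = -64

Step 1. [(((5*(x - 6)) - 9) - 9) + 9 = -64] the outer +9 inverts by subtracting 9, so sub: ((5*(x - 6)) - 9) - 9 = -73.
Step 2. [((5*(x - 6)) - 9) - 9 = -73] -9 is outermost — add 9 both sides. So sub: (5*(x - 6)) - 9 = -64.
Step 3. [(5*(x - 6)) - 9 = -64] add 9: x sits inside (… - 9) ⇒ sub: 5*(x - 6) = -55.
Step 4. [5*(x - 6) = -55] leading coefficient 5: divide by 5, so div: x - 6 = -11.
Step 5. [x - 6 = -11] add 6: x sits inside (… - 6). So sub: x = -5.

Answer: x ∈ {-5}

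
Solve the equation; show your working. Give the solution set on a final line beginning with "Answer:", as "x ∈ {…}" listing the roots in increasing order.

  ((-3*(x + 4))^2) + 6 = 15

Step 1. [((-3*(x + 4))^2) + 6 = 15] +6 is outermost — subtract 6 both sides ⇒ sub: (-3*(x + 4))^2 = 9.
Step 2. [(-3*(x + 4))^2 = 9] √ both sides: 9 ≥ 0 gives two branches. So sqrt: -3*(x + 4) = 3 or -3.
Step 3. [-3*(x + 4) = 3 or -3] LHS = -3·(…); ÷-3 both sides ⇒ div: x + 4 = -1 or 1.
Step 4. [x + 4 = -1 or 1] peel the +4: subtract 4 from each side. So sub: x = -5 or -3.

Answer: x ∈ {-5, -3}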